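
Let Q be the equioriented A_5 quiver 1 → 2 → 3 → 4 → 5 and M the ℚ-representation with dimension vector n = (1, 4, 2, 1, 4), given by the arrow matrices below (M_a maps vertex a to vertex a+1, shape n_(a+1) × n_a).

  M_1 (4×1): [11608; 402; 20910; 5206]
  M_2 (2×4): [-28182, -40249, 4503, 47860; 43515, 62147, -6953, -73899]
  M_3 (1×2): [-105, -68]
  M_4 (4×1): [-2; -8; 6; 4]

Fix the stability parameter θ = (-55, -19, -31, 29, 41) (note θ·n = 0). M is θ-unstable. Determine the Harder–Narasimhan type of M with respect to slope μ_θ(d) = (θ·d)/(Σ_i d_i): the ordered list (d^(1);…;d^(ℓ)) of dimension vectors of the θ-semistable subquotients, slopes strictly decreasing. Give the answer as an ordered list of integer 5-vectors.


Barcode: M ≅ I[1,3], I[2,2]^2, I[2,5], I[5,5]^3. HN layers by μ_θ (5 steps, strictly decreasing):
  μ^(1)=41; μ^(2)=29; μ^(3)=-19; μ^(4)=-25; μ^(5)=-55

((0, 0, 0, 0, 4); (0, 0, 0, 1, 0); (0, 2, 0, 0, 0); (0, 2, 2, 0, 0); (1, 0, 0, 0, 0))


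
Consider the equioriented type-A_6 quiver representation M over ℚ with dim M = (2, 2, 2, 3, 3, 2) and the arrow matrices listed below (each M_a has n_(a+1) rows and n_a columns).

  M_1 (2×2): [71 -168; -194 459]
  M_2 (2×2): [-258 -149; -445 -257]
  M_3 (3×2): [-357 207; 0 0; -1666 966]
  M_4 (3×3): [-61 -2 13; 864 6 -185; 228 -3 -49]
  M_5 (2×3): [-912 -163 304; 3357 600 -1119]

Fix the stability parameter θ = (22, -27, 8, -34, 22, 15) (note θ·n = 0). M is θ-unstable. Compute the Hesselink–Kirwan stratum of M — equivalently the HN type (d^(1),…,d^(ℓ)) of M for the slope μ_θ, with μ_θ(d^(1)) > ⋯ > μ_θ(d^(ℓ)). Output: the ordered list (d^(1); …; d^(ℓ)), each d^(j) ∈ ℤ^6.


Interval decomposition of M: I[1,3], I[1,6], I[4,5], I[4,6].
HN type (ℓ=6): μ^(1)=22; μ^(2)=37/2; μ^(3)=8; μ^(4)=-5/2; μ^(5)=-31/4; μ^(6)=-34

((0, 0, 0, 0, 1, 0); (0, 0, 0, 0, 2, 2); (0, 0, 1, 0, 0, 0); (1, 1, 0, 0, 0, 0); (1, 1, 1, 1, 0, 0); (0, 0, 0, 2, 0, 0))


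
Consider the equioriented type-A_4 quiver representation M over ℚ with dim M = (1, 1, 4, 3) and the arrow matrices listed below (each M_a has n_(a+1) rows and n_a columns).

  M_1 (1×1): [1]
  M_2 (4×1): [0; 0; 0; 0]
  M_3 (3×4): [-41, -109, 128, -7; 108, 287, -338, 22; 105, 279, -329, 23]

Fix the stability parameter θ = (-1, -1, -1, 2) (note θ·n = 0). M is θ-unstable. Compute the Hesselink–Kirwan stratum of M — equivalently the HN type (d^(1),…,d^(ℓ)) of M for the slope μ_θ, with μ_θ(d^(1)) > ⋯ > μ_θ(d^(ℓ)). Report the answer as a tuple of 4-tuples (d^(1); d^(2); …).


Interval decomposition of M: I[1,2], I[3,3], I[3,4]^3.
HN type (ℓ=2): μ^(1)=2; μ^(2)=-1

((0, 0, 0, 3); (1, 1, 4, 0))


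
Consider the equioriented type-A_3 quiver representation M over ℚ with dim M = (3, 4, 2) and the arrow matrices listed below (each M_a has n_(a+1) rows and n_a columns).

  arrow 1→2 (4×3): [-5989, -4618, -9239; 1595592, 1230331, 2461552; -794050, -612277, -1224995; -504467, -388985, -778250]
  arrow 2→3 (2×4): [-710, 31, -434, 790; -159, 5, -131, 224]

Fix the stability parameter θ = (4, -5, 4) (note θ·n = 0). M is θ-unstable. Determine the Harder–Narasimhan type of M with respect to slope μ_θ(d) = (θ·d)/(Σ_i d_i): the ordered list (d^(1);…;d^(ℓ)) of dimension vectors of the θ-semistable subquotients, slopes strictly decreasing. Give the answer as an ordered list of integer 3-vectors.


Barcode: M ≅ I[1,2], I[1,3]^2, I[2,2]. HN layers by μ_θ (3 steps, strictly decreasing):
  μ^(1)=4; μ^(2)=-1/2; μ^(3)=-5

((0, 0, 2); (3, 3, 0); (0, 1, 0))


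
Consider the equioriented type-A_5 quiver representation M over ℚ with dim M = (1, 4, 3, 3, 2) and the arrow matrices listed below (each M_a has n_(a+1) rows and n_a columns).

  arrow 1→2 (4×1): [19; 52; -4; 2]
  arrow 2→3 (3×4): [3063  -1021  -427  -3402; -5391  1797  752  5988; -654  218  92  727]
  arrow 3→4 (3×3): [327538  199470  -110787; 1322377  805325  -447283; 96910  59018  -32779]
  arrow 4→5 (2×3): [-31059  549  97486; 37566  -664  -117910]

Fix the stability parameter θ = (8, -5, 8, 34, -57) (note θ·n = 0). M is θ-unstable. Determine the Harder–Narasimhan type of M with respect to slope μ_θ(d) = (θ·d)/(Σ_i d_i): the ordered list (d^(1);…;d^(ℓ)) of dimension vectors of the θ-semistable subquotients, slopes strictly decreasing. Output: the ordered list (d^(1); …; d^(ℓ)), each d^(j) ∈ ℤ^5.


Interval decomposition of M: I[1,3], I[2,2], I[2,4], I[2,5], I[4,5].
HN type (ℓ=5): μ^(1)=34; μ^(2)=8; μ^(3)=3/2; μ^(4)=-5; μ^(5)=-23/2

((0, 0, 0, 1, 0); (0, 0, 2, 0, 0); (1, 1, 0, 0, 0); (0, 3, 1, 1, 1); (0, 0, 0, 1, 1))


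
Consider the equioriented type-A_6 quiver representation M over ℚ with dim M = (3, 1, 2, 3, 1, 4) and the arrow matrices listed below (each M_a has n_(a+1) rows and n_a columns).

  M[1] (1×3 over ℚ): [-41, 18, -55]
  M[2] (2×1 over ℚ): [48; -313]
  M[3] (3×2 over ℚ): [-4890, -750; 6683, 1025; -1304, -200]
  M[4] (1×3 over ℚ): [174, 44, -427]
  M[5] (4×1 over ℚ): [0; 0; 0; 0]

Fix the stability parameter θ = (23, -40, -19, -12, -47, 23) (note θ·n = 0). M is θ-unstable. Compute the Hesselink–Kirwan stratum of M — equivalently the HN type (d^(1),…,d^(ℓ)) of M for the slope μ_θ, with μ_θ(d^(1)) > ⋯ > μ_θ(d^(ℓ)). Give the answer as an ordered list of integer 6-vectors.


Via rank(M_{q-1}∘⋯∘M_p): M ≅ I[1,1]^2, I[1,4], I[3,3], I[4,4], I[4,5], I[6,6]^4.
μ_θ-semistable layers: μ^(1)=23; μ^(2)=-12; μ^(3)=-19; μ^(4)=-59/2

((2, 0, 0, 0, 0, 4); (1, 1, 1, 2, 0, 0); (0, 0, 1, 0, 0, 0); (0, 0, 0, 1, 1, 0))


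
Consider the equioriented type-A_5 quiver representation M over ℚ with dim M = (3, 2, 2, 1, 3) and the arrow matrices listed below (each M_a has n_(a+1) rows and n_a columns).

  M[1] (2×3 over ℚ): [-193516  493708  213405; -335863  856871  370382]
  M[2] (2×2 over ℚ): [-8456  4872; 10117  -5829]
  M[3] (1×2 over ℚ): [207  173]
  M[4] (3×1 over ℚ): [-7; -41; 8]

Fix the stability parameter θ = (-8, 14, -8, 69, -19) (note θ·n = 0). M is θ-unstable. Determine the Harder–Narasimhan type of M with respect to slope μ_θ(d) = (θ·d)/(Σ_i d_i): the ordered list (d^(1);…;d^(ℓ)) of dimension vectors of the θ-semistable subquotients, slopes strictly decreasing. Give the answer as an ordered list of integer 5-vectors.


Barcode: M ≅ I[1,1], I[1,2], I[1,5], I[3,3], I[5,5]^2. HN layers by μ_θ (5 steps, strictly decreasing):
  μ^(1)=25; μ^(2)=14; μ^(3)=3; μ^(4)=-8; μ^(5)=-19

((0, 0, 0, 1, 1); (0, 1, 0, 0, 0); (0, 1, 1, 0, 0); (3, 0, 1, 0, 0); (0, 0, 0, 0, 2))


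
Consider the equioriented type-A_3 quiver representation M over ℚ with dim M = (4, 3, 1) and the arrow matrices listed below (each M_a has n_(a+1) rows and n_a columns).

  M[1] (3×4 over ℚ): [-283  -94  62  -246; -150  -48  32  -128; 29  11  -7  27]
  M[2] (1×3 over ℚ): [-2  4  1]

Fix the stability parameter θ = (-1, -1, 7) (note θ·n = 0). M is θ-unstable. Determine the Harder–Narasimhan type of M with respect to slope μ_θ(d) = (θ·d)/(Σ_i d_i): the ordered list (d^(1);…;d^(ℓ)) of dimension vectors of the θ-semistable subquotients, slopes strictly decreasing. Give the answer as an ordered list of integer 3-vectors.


Barcode: M ≅ I[1,1]^2, I[1,2], I[1,3], I[2,2]. HN layers by μ_θ (2 steps, strictly decreasing):
  μ^(1)=7; μ^(2)=-1

((0, 0, 1); (4, 3, 0))


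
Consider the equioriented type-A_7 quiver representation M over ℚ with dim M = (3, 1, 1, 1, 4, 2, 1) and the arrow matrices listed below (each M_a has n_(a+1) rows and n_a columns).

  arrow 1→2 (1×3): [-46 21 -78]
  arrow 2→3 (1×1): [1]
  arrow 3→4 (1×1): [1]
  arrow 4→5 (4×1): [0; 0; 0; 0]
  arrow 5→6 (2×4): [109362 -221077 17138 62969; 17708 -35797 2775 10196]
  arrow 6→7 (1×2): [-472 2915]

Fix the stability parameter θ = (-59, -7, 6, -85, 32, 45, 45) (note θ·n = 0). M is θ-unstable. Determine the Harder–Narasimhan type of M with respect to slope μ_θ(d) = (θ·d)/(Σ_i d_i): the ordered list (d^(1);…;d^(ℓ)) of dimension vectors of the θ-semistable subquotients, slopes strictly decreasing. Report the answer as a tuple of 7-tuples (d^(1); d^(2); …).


Interval decomposition of M: I[1,1]^2, I[1,4], I[5,5]^2, I[5,6], I[5,7].
HN type (ℓ=4): μ^(1)=45; μ^(2)=32; μ^(3)=-86/3; μ^(4)=-59

((0, 0, 0, 0, 0, 2, 1); (0, 0, 0, 0, 4, 0, 0); (0, 1, 1, 1, 0, 0, 0); (3, 0, 0, 0, 0, 0, 0))


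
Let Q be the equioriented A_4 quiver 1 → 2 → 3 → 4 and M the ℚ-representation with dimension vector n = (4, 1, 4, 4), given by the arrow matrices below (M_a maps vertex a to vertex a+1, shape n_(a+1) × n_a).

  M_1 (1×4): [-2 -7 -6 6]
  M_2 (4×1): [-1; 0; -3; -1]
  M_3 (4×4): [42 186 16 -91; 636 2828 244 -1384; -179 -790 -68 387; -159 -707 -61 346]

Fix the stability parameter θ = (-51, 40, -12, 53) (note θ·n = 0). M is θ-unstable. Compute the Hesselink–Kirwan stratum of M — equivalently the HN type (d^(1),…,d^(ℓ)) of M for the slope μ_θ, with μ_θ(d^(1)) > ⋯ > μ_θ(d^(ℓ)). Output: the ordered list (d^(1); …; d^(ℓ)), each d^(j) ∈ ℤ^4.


Barcode: M ≅ I[1,1]^3, I[1,4], I[3,3], I[3,4]^2, I[4,4]. HN layers by μ_θ (4 steps, strictly decreasing):
  μ^(1)=53; μ^(2)=14; μ^(3)=-12; μ^(4)=-51

((0, 0, 0, 4); (0, 1, 1, 0); (0, 0, 3, 0); (4, 0, 0, 0))


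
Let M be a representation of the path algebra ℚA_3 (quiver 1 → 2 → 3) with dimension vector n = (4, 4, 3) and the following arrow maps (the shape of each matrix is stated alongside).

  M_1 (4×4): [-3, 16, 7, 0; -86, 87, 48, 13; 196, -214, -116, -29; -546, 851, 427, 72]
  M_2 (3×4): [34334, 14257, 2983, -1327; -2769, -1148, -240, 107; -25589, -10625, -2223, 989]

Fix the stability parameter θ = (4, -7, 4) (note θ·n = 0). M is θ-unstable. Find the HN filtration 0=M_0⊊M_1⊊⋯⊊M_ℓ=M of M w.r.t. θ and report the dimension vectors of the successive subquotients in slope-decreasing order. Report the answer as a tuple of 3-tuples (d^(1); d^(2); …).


Interval decomposition of M: I[1,2], I[1,3]^3.
HN type (ℓ=2): μ^(1)=4; μ^(2)=-3/2

((0, 0, 3); (4, 4, 0))


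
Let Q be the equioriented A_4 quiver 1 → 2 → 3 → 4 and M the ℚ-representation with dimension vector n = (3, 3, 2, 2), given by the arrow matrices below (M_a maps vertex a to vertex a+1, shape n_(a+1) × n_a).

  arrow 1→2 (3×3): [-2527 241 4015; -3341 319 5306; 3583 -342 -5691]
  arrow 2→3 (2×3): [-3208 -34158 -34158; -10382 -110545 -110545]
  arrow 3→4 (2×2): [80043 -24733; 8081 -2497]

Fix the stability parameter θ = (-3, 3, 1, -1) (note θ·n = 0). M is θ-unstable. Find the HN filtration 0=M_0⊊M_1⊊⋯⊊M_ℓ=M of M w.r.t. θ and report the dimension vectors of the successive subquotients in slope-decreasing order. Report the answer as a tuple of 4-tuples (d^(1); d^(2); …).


Via rank(M_{q-1}∘⋯∘M_p): M ≅ I[1,2], I[1,4]^2.
μ_θ-semistable layers: μ^(1)=3; μ^(2)=1; μ^(3)=-3

((0, 1, 0, 0); (0, 2, 2, 2); (3, 0, 0, 0))


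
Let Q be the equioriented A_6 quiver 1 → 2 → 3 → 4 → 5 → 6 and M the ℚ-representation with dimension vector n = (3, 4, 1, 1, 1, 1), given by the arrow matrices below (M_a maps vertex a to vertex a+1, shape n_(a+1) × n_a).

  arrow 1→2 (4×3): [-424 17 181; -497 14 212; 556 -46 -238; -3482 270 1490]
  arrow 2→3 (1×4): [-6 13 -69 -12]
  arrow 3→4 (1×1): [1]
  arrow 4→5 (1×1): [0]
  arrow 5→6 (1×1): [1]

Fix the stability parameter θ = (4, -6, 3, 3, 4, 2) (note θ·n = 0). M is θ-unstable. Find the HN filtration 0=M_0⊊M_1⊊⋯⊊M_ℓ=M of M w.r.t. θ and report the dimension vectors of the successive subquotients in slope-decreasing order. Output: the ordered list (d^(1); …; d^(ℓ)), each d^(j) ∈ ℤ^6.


Via rank(M_{q-1}∘⋯∘M_p): M ≅ I[1,1], I[1,2], I[1,4], I[2,2]^2, I[5,6].
μ_θ-semistable layers: μ^(1)=4; μ^(2)=3; μ^(3)=-1; μ^(4)=-6

((1, 0, 0, 0, 0, 0); (0, 0, 1, 1, 1, 1); (2, 2, 0, 0, 0, 0); (0, 2, 0, 0, 0, 0))


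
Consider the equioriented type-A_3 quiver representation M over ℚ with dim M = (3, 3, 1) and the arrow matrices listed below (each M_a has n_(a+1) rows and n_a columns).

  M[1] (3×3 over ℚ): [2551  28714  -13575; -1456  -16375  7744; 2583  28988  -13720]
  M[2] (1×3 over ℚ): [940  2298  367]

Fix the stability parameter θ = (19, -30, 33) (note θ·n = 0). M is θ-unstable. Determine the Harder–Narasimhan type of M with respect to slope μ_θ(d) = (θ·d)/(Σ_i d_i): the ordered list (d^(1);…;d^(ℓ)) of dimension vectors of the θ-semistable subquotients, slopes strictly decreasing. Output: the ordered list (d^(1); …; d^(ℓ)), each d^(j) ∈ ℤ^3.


Interval decomposition of M: I[1,2]^2, I[1,3].
HN type (ℓ=2): μ^(1)=33; μ^(2)=-11/2

((0, 0, 1); (3, 3, 0))


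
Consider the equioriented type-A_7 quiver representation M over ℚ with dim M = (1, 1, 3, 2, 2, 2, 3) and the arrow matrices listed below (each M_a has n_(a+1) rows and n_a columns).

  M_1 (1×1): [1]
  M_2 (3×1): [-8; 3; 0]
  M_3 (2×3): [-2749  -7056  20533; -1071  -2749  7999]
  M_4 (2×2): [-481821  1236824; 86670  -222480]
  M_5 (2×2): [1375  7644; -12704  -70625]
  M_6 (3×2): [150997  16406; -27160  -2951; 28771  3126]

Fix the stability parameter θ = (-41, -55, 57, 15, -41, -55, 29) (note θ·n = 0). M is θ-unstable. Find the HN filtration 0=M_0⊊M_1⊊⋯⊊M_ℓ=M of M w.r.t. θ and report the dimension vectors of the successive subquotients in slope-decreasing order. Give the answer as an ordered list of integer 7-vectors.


Barcode: M ≅ I[1,4], I[3,3], I[3,7], I[5,7], I[7,7]. HN layers by μ_θ (5 steps, strictly decreasing):
  μ^(1)=57; μ^(2)=36; μ^(3)=29; μ^(4)=-6; μ^(5)=-48

((0, 0, 1, 0, 0, 0, 0); (0, 0, 1, 1, 0, 0, 0); (0, 0, 0, 0, 0, 0, 3); (0, 0, 1, 1, 1, 1, 0); (1, 1, 0, 0, 1, 1, 0))


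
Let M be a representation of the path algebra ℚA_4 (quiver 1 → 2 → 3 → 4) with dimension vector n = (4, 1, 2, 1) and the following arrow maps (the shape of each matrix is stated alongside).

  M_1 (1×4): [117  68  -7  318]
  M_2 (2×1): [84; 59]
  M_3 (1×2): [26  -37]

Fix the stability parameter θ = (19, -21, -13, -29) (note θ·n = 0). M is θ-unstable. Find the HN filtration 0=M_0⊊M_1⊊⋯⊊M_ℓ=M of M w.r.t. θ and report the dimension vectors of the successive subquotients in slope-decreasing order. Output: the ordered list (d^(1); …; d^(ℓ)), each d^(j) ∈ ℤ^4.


Via rank(M_{q-1}∘⋯∘M_p): M ≅ I[1,1]^3, I[1,4], I[3,3].
μ_θ-semistable layers: μ^(1)=19; μ^(2)=-11; μ^(3)=-13

((3, 0, 0, 0); (1, 1, 1, 1); (0, 0, 1, 0))


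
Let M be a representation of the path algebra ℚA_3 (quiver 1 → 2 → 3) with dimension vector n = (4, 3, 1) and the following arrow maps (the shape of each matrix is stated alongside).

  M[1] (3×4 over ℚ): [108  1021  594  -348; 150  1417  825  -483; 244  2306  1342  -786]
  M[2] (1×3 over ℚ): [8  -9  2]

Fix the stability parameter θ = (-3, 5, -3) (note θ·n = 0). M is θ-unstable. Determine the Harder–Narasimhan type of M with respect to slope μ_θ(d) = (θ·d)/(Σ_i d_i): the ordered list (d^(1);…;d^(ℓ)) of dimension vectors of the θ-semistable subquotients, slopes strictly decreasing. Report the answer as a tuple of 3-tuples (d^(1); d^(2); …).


Barcode: M ≅ I[1,1]^2, I[1,2], I[1,3], I[2,2]. HN layers by μ_θ (3 steps, strictly decreasing):
  μ^(1)=5; μ^(2)=1; μ^(3)=-3

((0, 2, 0); (0, 1, 1); (4, 0, 0))


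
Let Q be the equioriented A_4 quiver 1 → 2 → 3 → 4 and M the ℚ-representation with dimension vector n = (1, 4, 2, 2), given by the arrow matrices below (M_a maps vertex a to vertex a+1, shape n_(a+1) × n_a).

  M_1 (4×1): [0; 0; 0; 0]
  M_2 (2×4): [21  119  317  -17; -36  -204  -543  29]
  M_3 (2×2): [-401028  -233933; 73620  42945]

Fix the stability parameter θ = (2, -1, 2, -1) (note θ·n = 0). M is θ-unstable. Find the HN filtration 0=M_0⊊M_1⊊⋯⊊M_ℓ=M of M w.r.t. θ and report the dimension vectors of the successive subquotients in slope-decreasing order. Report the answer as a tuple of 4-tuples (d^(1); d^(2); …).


Barcode: M ≅ I[1,1], I[2,2]^2, I[2,3], I[2,4], I[4,4]. HN layers by μ_θ (3 steps, strictly decreasing):
  μ^(1)=2; μ^(2)=1/2; μ^(3)=-1

((1, 0, 1, 0); (0, 0, 1, 1); (0, 4, 0, 1))


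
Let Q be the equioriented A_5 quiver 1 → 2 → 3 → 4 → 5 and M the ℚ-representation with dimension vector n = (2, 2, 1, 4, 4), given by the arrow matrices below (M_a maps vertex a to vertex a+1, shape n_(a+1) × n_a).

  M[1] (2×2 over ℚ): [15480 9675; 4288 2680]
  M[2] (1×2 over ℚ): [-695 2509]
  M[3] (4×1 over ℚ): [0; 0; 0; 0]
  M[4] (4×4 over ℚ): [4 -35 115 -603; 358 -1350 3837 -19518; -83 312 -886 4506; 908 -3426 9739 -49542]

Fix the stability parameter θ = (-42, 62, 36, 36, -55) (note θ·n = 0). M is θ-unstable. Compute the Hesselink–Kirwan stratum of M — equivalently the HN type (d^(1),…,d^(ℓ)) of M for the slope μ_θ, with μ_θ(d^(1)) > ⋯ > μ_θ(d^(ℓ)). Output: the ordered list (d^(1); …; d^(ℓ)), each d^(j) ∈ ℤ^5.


Via rank(M_{q-1}∘⋯∘M_p): M ≅ I[1,1], I[1,3], I[2,2], I[4,4], I[4,5]^3, I[5,5].
μ_θ-semistable layers: μ^(1)=62; μ^(2)=49; μ^(3)=36; μ^(4)=-19/2; μ^(5)=-42; μ^(6)=-55

((0, 1, 0, 0, 0); (0, 1, 1, 0, 0); (0, 0, 0, 1, 0); (0, 0, 0, 3, 3); (2, 0, 0, 0, 0); (0, 0, 0, 0, 1))


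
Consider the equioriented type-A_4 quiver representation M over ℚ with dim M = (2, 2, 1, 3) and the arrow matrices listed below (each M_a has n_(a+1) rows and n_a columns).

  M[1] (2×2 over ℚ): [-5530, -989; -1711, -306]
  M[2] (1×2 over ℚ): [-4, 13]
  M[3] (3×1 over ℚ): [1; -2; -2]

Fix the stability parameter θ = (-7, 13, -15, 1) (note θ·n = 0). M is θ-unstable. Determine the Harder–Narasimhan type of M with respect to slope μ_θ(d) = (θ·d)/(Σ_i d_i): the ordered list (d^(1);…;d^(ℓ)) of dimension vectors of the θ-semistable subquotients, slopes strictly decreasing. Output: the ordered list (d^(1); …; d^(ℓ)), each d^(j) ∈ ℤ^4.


Barcode: M ≅ I[1,2], I[1,4], I[4,4]^2. HN layers by μ_θ (4 steps, strictly decreasing):
  μ^(1)=13; μ^(2)=1; μ^(3)=-1; μ^(4)=-7

((0, 1, 0, 0); (0, 0, 0, 3); (0, 1, 1, 0); (2, 0, 0, 0))


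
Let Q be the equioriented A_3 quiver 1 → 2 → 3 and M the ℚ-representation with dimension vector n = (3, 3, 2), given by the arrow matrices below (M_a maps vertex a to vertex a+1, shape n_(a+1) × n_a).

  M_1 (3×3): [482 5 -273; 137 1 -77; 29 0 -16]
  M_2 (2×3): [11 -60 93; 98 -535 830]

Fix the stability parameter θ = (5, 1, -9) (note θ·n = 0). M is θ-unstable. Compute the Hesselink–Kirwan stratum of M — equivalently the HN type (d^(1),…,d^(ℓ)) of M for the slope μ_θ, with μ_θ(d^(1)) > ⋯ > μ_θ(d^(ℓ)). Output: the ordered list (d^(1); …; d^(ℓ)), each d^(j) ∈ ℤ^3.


Via rank(M_{q-1}∘⋯∘M_p): M ≅ I[1,1], I[1,2], I[1,3], I[2,3].
μ_θ-semistable layers: μ^(1)=5; μ^(2)=3; μ^(3)=-1; μ^(4)=-4

((1, 0, 0); (1, 1, 0); (1, 1, 1); (0, 1, 1))


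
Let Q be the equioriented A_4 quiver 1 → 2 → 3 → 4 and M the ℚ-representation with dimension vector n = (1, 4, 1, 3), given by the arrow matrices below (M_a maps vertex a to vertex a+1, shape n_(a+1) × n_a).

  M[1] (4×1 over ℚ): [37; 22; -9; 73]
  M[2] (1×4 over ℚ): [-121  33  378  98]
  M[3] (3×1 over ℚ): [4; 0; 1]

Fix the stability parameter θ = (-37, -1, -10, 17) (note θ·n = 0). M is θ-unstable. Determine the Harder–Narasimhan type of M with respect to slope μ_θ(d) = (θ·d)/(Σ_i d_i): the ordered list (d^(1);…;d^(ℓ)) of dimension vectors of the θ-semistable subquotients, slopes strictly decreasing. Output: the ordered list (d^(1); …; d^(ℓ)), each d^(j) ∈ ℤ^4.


Via rank(M_{q-1}∘⋯∘M_p): M ≅ I[1,4], I[2,2]^3, I[4,4]^2.
μ_θ-semistable layers: μ^(1)=17; μ^(2)=-1; μ^(3)=-11/2; μ^(4)=-37

((0, 0, 0, 3); (0, 3, 0, 0); (0, 1, 1, 0); (1, 0, 0, 0))


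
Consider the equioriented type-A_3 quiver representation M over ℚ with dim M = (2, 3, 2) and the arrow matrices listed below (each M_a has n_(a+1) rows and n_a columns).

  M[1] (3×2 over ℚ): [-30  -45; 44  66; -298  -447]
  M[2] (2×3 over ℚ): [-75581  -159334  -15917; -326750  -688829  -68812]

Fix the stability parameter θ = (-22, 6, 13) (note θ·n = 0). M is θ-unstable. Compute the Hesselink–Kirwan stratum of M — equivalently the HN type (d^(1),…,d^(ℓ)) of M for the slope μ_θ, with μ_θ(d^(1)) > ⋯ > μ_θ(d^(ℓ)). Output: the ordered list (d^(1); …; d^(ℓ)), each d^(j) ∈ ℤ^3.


Interval decomposition of M: I[1,1], I[1,2], I[2,3]^2.
HN type (ℓ=3): μ^(1)=13; μ^(2)=6; μ^(3)=-22

((0, 0, 2); (0, 3, 0); (2, 0, 0))


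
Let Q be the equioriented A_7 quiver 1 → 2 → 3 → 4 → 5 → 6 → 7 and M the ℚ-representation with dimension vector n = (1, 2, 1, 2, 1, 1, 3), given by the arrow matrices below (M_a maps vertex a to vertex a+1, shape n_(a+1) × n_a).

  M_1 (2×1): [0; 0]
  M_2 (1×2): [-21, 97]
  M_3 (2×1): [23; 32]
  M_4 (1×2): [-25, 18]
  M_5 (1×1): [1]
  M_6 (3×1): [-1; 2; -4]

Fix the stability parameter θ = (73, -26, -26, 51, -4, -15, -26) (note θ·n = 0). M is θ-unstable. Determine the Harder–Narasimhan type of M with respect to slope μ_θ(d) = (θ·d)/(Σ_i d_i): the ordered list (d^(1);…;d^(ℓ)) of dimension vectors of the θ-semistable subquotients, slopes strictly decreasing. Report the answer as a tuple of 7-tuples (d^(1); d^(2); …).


Via rank(M_{q-1}∘⋯∘M_p): M ≅ I[1,1], I[2,2], I[2,7], I[4,4], I[7,7]^2.
μ_θ-semistable layers: μ^(1)=73; μ^(2)=51; μ^(3)=3/2; μ^(4)=-26

((1, 0, 0, 0, 0, 0, 0); (0, 0, 0, 1, 0, 0, 0); (0, 0, 0, 1, 1, 1, 1); (0, 2, 1, 0, 0, 0, 2))


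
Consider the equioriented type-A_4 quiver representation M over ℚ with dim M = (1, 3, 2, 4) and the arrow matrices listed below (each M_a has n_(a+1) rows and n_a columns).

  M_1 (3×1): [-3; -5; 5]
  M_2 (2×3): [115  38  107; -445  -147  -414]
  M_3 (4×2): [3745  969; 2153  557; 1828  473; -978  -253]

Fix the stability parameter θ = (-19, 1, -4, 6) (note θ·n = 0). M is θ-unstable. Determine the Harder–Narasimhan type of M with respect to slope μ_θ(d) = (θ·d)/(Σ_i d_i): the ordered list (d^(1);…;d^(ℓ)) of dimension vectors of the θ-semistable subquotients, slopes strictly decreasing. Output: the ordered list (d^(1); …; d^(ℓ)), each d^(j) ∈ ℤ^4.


Barcode: M ≅ I[1,2], I[2,4]^2, I[4,4]^2. HN layers by μ_θ (4 steps, strictly decreasing):
  μ^(1)=6; μ^(2)=1; μ^(3)=-3/2; μ^(4)=-19

((0, 0, 0, 4); (0, 1, 0, 0); (0, 2, 2, 0); (1, 0, 0, 0))


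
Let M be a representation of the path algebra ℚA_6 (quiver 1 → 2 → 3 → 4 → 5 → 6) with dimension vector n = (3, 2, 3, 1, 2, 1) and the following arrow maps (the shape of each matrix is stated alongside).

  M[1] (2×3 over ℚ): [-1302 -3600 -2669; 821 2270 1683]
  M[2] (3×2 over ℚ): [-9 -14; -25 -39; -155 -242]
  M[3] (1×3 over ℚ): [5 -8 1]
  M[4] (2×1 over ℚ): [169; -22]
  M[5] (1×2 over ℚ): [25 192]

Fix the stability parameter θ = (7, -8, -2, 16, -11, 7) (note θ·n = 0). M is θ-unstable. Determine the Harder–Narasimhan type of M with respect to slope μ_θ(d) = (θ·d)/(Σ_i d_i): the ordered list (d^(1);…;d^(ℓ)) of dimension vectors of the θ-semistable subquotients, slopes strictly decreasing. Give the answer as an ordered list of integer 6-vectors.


Via rank(M_{q-1}∘⋯∘M_p): M ≅ I[1,1], I[1,3]^2, I[3,6], I[5,5].
μ_θ-semistable layers: μ^(1)=7; μ^(2)=5/2; μ^(3)=-1; μ^(4)=-2; μ^(5)=-11

((1, 0, 0, 0, 0, 1); (0, 0, 0, 1, 1, 0); (2, 2, 2, 0, 0, 0); (0, 0, 1, 0, 0, 0); (0, 0, 0, 0, 1, 0))


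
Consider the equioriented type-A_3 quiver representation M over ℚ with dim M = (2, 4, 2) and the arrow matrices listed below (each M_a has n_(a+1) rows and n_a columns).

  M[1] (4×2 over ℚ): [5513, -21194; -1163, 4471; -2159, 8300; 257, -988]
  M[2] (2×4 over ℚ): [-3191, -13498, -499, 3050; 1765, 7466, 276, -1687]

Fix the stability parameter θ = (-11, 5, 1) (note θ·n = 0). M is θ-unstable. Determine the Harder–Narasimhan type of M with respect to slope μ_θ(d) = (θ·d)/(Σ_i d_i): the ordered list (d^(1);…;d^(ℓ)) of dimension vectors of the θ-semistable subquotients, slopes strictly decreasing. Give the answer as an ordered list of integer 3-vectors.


Barcode: M ≅ I[1,2], I[1,3], I[2,2], I[2,3]. HN layers by μ_θ (3 steps, strictly decreasing):
  μ^(1)=5; μ^(2)=3; μ^(3)=-11

((0, 2, 0); (0, 2, 2); (2, 0, 0))


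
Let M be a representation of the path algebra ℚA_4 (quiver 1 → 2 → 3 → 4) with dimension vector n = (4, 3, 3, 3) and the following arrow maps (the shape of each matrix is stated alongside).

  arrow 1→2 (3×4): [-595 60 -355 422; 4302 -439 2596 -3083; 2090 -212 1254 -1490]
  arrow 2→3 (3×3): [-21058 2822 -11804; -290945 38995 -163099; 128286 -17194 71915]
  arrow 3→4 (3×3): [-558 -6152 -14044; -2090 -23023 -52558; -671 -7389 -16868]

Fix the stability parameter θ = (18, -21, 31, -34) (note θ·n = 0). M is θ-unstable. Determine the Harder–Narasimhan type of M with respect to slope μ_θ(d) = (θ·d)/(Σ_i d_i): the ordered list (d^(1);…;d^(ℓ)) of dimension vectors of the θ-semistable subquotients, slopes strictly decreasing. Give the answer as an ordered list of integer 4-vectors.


Barcode: M ≅ I[1,1], I[1,2], I[1,3], I[1,4], I[3,4], I[4,4]. HN layers by μ_θ (4 steps, strictly decreasing):
  μ^(1)=31; μ^(2)=18; μ^(3)=-3/2; μ^(4)=-34

((0, 0, 1, 0); (1, 0, 0, 0); (3, 3, 2, 2); (0, 0, 0, 1))


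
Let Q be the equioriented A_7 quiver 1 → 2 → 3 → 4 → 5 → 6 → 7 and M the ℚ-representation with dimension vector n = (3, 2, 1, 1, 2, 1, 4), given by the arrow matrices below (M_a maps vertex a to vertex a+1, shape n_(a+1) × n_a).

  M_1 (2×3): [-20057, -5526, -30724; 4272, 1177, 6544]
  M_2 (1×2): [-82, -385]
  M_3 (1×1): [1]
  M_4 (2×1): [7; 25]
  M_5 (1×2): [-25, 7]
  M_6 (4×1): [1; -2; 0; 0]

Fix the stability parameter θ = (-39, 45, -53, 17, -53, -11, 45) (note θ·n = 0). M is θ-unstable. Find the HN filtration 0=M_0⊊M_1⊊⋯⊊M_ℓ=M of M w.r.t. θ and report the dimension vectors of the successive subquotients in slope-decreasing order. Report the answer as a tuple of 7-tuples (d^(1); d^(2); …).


Interval decomposition of M: I[1,1], I[1,2], I[1,5], I[5,7], I[7,7]^3.
HN type (ℓ=4): μ^(1)=45; μ^(2)=-11; μ^(3)=-39; μ^(4)=-53

((0, 1, 0, 0, 0, 0, 4); (0, 1, 1, 1, 1, 1, 0); (3, 0, 0, 0, 0, 0, 0); (0, 0, 0, 0, 1, 0, 0))


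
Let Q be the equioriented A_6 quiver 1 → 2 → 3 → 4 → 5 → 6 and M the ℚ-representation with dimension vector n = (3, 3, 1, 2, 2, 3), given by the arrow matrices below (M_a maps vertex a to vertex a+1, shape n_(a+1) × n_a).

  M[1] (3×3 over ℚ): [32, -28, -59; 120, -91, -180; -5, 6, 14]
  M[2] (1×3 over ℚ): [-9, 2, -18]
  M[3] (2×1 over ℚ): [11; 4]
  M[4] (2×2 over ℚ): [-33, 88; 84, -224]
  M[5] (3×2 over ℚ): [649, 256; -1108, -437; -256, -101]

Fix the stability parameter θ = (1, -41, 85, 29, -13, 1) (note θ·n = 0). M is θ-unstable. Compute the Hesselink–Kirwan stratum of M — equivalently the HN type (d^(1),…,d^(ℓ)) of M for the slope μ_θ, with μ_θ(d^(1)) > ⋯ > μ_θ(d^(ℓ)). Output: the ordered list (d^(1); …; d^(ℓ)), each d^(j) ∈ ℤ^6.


Via rank(M_{q-1}∘⋯∘M_p): M ≅ I[1,2]^2, I[1,6], I[4,4], I[5,6], I[6,6].
μ_θ-semistable layers: μ^(1)=29; μ^(2)=51/2; μ^(3)=1; μ^(4)=-13; μ^(5)=-20

((0, 0, 0, 1, 0, 0); (0, 0, 1, 1, 1, 1); (0, 0, 0, 0, 0, 2); (0, 0, 0, 0, 1, 0); (3, 3, 0, 0, 0, 0))


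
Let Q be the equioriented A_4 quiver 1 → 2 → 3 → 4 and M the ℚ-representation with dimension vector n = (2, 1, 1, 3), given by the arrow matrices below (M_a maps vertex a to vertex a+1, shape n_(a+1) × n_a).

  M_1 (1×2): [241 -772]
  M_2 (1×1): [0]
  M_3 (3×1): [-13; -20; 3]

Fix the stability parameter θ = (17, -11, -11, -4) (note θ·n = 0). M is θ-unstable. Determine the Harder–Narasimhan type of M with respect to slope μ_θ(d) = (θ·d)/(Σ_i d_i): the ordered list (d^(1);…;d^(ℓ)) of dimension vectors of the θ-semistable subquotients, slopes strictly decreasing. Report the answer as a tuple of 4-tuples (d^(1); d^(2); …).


Barcode: M ≅ I[1,1], I[1,2], I[3,4], I[4,4]^2. HN layers by μ_θ (4 steps, strictly decreasing):
  μ^(1)=17; μ^(2)=3; μ^(3)=-4; μ^(4)=-11

((1, 0, 0, 0); (1, 1, 0, 0); (0, 0, 0, 3); (0, 0, 1, 0))


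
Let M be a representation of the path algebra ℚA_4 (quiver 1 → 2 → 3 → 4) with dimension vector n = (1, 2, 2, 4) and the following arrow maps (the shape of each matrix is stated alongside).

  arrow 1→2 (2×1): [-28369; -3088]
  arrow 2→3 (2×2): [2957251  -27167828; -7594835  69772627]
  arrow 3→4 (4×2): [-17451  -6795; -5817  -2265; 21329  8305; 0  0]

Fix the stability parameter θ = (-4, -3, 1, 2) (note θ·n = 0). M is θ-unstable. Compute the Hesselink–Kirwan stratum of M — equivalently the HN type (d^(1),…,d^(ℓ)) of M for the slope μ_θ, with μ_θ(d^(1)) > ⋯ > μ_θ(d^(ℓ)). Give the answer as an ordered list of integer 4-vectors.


Barcode: M ≅ I[1,3], I[2,4], I[4,4]^3. HN layers by μ_θ (4 steps, strictly decreasing):
  μ^(1)=2; μ^(2)=1; μ^(3)=-3; μ^(4)=-4

((0, 0, 0, 4); (0, 0, 2, 0); (0, 2, 0, 0); (1, 0, 0, 0))


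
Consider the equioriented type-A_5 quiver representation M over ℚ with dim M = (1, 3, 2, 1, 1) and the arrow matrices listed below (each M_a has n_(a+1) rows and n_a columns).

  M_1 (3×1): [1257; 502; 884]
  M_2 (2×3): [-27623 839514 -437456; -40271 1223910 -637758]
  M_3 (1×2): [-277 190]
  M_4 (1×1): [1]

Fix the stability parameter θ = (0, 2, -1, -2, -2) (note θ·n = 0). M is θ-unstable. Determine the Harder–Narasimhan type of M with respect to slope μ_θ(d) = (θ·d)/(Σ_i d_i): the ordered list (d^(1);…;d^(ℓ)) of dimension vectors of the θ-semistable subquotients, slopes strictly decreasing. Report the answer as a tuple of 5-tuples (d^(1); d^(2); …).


Interval decomposition of M: I[1,5], I[2,2], I[2,3].
HN type (ℓ=3): μ^(1)=2; μ^(2)=1/2; μ^(3)=-3/5

((0, 1, 0, 0, 0); (0, 1, 1, 0, 0); (1, 1, 1, 1, 1))


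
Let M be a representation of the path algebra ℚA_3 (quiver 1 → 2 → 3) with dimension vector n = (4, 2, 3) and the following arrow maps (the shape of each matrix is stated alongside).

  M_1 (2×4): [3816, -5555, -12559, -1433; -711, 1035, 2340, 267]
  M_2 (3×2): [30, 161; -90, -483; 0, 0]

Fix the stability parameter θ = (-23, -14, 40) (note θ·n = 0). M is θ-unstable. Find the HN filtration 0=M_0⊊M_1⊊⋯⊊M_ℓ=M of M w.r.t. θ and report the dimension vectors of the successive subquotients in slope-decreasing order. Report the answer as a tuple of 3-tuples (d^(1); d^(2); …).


Barcode: M ≅ I[1,1]^2, I[1,2], I[1,3], I[3,3]^2. HN layers by μ_θ (3 steps, strictly decreasing):
  μ^(1)=40; μ^(2)=-14; μ^(3)=-23

((0, 0, 3); (0, 2, 0); (4, 0, 0))


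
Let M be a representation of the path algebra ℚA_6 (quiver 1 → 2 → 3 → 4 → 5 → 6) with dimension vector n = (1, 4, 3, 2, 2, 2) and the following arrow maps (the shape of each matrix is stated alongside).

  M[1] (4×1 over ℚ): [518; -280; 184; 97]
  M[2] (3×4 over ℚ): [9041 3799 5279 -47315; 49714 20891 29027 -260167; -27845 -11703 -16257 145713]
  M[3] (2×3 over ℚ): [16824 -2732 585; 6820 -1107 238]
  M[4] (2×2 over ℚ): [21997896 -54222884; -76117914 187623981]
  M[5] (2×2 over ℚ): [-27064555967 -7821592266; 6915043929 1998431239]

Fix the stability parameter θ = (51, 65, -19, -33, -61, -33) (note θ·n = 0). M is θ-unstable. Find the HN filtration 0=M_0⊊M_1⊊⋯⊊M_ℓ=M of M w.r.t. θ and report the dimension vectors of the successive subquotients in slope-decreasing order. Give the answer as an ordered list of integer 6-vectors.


Via rank(M_{q-1}∘⋯∘M_p): M ≅ I[1,6], I[2,2], I[2,3], I[2,4], I[5,6].
μ_θ-semistable layers: μ^(1)=65; μ^(2)=23; μ^(3)=13/3; μ^(4)=-5; μ^(5)=-33; μ^(6)=-61

((0, 1, 0, 0, 0, 0); (0, 1, 1, 0, 0, 0); (0, 1, 1, 1, 0, 0); (1, 1, 1, 1, 1, 1); (0, 0, 0, 0, 0, 1); (0, 0, 0, 0, 1, 0))


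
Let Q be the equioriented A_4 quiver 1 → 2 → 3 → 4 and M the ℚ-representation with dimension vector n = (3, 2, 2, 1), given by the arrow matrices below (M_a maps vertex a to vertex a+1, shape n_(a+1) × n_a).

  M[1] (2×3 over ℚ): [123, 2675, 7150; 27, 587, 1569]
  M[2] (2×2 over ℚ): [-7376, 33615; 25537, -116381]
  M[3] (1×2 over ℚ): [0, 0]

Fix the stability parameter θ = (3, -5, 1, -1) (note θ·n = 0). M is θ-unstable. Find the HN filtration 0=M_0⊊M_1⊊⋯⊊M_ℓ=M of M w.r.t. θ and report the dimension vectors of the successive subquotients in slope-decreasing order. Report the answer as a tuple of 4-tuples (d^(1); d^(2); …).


Via rank(M_{q-1}∘⋯∘M_p): M ≅ I[1,1], I[1,3]^2, I[4,4].
μ_θ-semistable layers: μ^(1)=3; μ^(2)=1; μ^(3)=-1

((1, 0, 0, 0); (0, 0, 2, 0); (2, 2, 0, 1))


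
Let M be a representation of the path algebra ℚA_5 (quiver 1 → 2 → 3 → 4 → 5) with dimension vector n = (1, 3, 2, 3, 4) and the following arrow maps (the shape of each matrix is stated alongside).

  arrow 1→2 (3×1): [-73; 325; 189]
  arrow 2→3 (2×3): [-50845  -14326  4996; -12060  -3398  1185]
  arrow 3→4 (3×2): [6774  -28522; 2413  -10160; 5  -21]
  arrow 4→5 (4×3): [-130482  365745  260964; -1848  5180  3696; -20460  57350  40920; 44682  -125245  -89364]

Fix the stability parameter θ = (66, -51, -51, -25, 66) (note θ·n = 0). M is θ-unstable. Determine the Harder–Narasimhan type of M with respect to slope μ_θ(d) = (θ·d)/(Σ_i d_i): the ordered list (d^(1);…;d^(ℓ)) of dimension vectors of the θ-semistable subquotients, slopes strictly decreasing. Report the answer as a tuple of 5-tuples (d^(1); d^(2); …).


Interval decomposition of M: I[1,5], I[2,2], I[2,4], I[4,4], I[5,5]^3.
HN type (ℓ=4): μ^(1)=66; μ^(2)=-61/4; μ^(3)=-25; μ^(4)=-51

((0, 0, 0, 0, 4); (1, 1, 1, 1, 0); (0, 0, 0, 2, 0); (0, 2, 1, 0, 0))


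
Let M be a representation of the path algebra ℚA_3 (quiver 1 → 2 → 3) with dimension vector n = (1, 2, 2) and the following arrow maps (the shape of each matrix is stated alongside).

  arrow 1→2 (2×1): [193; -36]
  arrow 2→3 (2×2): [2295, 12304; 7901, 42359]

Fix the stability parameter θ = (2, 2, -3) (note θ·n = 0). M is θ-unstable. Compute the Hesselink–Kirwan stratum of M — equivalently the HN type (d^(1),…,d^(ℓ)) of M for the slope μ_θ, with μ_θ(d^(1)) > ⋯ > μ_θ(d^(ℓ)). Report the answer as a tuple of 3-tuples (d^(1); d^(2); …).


Barcode: M ≅ I[1,3], I[2,3]. HN layers by μ_θ (2 steps, strictly decreasing):
  μ^(1)=1/3; μ^(2)=-1/2

((1, 1, 1); (0, 1, 1))


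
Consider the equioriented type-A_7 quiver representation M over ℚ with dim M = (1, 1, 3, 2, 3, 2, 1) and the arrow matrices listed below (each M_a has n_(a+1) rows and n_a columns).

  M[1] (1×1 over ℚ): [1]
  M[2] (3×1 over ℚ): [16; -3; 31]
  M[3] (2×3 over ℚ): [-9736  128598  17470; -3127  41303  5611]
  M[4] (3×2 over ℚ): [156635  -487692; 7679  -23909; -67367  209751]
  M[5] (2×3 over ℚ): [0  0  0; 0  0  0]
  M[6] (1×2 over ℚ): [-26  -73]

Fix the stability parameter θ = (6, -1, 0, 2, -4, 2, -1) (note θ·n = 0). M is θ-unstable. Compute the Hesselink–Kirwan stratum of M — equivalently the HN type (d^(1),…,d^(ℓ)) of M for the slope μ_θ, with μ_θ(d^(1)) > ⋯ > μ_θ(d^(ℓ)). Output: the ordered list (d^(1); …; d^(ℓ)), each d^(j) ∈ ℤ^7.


Barcode: M ≅ I[1,3], I[3,5]^2, I[5,5], I[6,6], I[6,7]. HN layers by μ_θ (5 steps, strictly decreasing):
  μ^(1)=2; μ^(2)=5/3; μ^(3)=1/2; μ^(4)=-2/3; μ^(5)=-4

((0, 0, 0, 0, 0, 1, 0); (1, 1, 1, 0, 0, 0, 0); (0, 0, 0, 0, 0, 1, 1); (0, 0, 2, 2, 2, 0, 0); (0, 0, 0, 0, 1, 0, 0))


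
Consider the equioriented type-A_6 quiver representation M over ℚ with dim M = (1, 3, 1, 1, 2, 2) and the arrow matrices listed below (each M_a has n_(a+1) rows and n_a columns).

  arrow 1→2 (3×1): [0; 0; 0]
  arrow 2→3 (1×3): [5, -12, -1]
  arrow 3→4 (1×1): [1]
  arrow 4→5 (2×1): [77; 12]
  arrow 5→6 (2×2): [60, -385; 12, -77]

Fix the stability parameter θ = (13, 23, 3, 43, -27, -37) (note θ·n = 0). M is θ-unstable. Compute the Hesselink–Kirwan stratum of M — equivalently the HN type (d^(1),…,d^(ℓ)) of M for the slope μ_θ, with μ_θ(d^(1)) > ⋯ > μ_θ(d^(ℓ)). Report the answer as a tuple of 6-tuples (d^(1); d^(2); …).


Via rank(M_{q-1}∘⋯∘M_p): M ≅ I[1,1], I[2,2]^2, I[2,5], I[5,6], I[6,6].
μ_θ-semistable layers: μ^(1)=23; μ^(2)=13; μ^(3)=21/2; μ^(4)=-32; μ^(5)=-37

((0, 2, 0, 0, 0, 0); (1, 0, 0, 0, 0, 0); (0, 1, 1, 1, 1, 0); (0, 0, 0, 0, 1, 1); (0, 0, 0, 0, 0, 1))


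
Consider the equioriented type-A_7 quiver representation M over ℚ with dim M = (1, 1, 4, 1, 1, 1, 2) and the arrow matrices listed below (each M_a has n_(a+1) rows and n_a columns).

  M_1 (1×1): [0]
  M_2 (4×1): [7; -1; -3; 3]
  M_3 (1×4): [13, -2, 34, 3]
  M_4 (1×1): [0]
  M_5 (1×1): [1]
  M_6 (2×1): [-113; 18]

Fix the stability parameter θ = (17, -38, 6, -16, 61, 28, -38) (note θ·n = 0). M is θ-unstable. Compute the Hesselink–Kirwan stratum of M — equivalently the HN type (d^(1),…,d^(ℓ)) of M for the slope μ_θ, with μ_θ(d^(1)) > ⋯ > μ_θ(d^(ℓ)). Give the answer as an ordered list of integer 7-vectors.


Via rank(M_{q-1}∘⋯∘M_p): M ≅ I[1,1], I[2,3], I[3,3]^2, I[3,4], I[5,7], I[7,7].
μ_θ-semistable layers: μ^(1)=17; μ^(2)=6; μ^(3)=-5; μ^(4)=-38

((1, 0, 0, 0, 1, 1, 1); (0, 0, 3, 0, 0, 0, 0); (0, 0, 1, 1, 0, 0, 0); (0, 1, 0, 0, 0, 0, 1))


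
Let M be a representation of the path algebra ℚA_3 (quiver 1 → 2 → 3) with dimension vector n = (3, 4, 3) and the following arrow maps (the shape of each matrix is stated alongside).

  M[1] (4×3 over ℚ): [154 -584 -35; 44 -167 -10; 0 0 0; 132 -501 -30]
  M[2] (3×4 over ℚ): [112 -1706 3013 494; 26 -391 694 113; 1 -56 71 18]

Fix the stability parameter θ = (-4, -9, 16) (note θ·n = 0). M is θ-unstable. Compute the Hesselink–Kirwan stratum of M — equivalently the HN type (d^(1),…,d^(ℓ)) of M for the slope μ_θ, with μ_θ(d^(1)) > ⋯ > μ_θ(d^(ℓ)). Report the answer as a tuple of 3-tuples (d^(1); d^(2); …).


Interval decomposition of M: I[1,1], I[1,2], I[1,3], I[2,3]^2.
HN type (ℓ=4): μ^(1)=16; μ^(2)=-4; μ^(3)=-13/2; μ^(4)=-9

((0, 0, 3); (1, 0, 0); (2, 2, 0); (0, 2, 0))


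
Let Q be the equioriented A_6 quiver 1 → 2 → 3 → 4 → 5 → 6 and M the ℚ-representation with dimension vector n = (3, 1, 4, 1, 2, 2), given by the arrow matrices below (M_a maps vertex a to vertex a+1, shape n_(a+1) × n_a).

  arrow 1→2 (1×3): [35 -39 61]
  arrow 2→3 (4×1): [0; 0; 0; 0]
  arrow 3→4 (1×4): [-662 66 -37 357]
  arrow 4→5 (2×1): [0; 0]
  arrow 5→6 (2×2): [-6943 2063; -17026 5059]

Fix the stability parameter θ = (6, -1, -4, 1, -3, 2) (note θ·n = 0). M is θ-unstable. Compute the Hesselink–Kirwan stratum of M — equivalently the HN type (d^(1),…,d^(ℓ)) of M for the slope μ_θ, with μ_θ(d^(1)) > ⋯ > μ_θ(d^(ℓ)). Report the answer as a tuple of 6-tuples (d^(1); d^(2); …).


Interval decomposition of M: I[1,1]^2, I[1,2], I[3,3]^3, I[3,4], I[5,6]^2.
HN type (ℓ=6): μ^(1)=6; μ^(2)=5/2; μ^(3)=2; μ^(4)=1; μ^(5)=-3; μ^(6)=-4

((2, 0, 0, 0, 0, 0); (1, 1, 0, 0, 0, 0); (0, 0, 0, 0, 0, 2); (0, 0, 0, 1, 0, 0); (0, 0, 0, 0, 2, 0); (0, 0, 4, 0, 0, 0))


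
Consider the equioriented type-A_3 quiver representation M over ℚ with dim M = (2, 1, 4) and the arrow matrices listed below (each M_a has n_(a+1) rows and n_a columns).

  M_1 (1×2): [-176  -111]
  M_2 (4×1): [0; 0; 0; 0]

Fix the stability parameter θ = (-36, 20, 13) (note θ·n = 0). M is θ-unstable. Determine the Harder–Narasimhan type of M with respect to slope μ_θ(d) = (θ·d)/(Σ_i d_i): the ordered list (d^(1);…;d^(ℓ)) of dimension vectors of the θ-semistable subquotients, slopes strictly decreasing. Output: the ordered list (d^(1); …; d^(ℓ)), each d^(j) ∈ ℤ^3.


Barcode: M ≅ I[1,1], I[1,2], I[3,3]^4. HN layers by μ_θ (3 steps, strictly decreasing):
  μ^(1)=20; μ^(2)=13; μ^(3)=-36

((0, 1, 0); (0, 0, 4); (2, 0, 0))
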